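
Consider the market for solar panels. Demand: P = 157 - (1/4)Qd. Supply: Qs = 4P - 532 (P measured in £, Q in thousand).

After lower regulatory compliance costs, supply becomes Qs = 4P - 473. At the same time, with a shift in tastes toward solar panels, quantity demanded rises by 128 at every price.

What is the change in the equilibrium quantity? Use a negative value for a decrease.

+93.5

Solve the original market: 628 - 4P = 4P - 532, hence P = 145 and Q = 48.
The shock moves the curves to Qd = 756 - 4P and Qs = 4P - 473.
Equate the new curves: 756 - 4P = 4P - 473, giving 1229 = 8P, P = 153.625, Q = 141.5.
ΔQ = 141.5 − 48 = +93.5.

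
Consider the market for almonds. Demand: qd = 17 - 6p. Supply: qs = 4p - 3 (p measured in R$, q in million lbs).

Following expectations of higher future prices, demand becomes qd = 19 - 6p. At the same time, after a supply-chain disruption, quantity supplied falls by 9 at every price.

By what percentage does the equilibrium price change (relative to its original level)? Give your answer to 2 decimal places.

+55.00

Solve the original market: 17 - 6p = 4p - 3, hence p = 2 and q = 5.
With the change applied: demand qd = 19 - 6p, supply qs = 4p - 12.
Equate the new curves: 19 - 6p = 4p - 12, giving 31 = 10p, p = 3.1, q = 0.4.
%Δp = (3.1 − 2) / 2 × 100 = +55.00%.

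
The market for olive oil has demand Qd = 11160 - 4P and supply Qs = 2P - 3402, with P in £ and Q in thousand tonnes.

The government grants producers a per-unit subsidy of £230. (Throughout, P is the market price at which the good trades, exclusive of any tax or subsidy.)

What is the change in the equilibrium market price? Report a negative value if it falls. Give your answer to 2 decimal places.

Before the shock: 11160 - 4P = 2P - 3402 ⇒ 14562 = 6P ⇒ P = 2427, Q = 1452.
Since sellers receive the price plus the subsidy, the effective supply curve becomes Qs = 2P - 2942.
Equate the new curves: 11160 - 4P = 2P - 2942, giving 14102 = 6P, P = 7051/3 ≈ 2350.3333, Q = 5276/3 ≈ 1758.6667.
ΔP = 2350.3333 − 2427 = -76.67.

-76.67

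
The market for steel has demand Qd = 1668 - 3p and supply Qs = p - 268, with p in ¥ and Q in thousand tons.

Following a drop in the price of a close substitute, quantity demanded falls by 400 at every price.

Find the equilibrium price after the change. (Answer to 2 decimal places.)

Before the shock: 1668 - 3p = p - 268 ⇒ 1936 = 4p ⇒ p = 484, Q = 216.
The new curves are Qd = 1268 - 3p (demand) and Qs = p - 268 (supply).
Setting them equal: 1268 - 3p = p - 268 → 1536 = 4p, so p = 384 and Q = 116.

384.00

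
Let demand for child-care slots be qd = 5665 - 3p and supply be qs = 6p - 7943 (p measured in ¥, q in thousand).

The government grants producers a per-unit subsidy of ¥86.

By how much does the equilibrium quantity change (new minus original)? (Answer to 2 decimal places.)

Solve the original market: 5665 - 3p = 6p - 7943, hence p = 1512 and q = 1129.
Since sellers receive the price plus the subsidy, the effective supply curve becomes qs = 6p - 7427.
New equilibrium: 5665 - 3p = 6p - 7427 ⇒ 13092 = 9p ⇒ p = 4364/3 ≈ 1454.6667, q = 1301.
Δq = 1301 − 1129 = +172.00.

+172.00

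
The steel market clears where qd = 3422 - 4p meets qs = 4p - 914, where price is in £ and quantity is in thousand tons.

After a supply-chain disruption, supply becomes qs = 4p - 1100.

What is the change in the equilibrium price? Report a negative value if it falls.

Initially, 3422 - 4p = 4p - 914, so 4336 = 8p and p = 542, q = 1254.
With the change applied: demand qd = 3422 - 4p, supply qs = 4p - 1100.
New equilibrium: 3422 - 4p = 4p - 1100 ⇒ 4522 = 8p ⇒ p = 565.25, q = 1161.
Δp = 565.25 − 542 = +23.25.

+23.25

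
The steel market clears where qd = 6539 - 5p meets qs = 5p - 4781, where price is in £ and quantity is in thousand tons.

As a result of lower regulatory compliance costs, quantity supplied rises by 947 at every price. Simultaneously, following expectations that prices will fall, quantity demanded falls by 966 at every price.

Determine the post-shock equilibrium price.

Before the shock: 6539 - 5p = 5p - 4781 ⇒ 11320 = 10p ⇒ p = 1132, q = 879.
After the shift, demand is qd = 5573 - 5p and supply is qs = 5p - 3834.
Clearing the new market: 5573 - 5p = 5p - 3834, so p = 940.7 and q = 869.5.

940.7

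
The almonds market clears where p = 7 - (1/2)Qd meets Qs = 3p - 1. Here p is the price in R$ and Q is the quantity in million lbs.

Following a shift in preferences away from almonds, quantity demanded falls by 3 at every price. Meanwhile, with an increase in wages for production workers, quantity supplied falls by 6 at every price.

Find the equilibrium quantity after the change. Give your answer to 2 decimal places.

3.80

Initially, 14 - 2p = 3p - 1, so 15 = 5p and p = 3, Q = 8.
With the change applied: demand Qd = 11 - 2p, supply Qs = 3p - 7.
Setting them equal: 11 - 2p = 3p - 7 → 18 = 5p, so p = 3.6 and Q = 3.8.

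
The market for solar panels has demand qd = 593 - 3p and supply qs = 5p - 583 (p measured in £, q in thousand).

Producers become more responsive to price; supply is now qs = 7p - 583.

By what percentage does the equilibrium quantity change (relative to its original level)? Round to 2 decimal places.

+58.03

Initially, 593 - 3p = 5p - 583, so 1176 = 8p and p = 147, q = 152.
After the shift, demand is qd = 593 - 3p and supply is qs = 7p - 583.
New equilibrium: 593 - 3p = 7p - 583 ⇒ 1176 = 10p ⇒ p = 117.6, q = 240.2.
%Δq = (240.2 − 152) / 152 × 100 = +58.03%.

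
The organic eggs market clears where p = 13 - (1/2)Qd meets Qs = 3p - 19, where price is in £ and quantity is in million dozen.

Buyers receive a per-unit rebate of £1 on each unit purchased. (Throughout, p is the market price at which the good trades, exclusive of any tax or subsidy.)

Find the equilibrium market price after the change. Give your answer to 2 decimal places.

9.40

Before the shock: 26 - 2p = 3p - 19 ⇒ 45 = 5p ⇒ p = 9, Q = 8.
Since buyers' out-of-pocket price is the market price minus the rebate, the effective demand curve becomes Qd = 28 - 2p.
New equilibrium: 28 - 2p = 3p - 19 ⇒ 47 = 5p ⇒ p = 9.4, Q = 9.2.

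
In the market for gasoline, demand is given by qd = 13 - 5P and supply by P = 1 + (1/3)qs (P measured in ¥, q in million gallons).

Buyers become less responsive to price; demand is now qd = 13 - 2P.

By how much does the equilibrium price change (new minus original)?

Solve the original market: 13 - 5P = 3P - 3, hence P = 2 and q = 3.
The new curves are qd = 13 - 2P (demand) and qs = 3P - 3 (supply).
Clearing the new market: 13 - 2P = 3P - 3, so P = 3.2 and q = 6.6.
ΔP = 3.2 − 2 = +1.2.

+1.2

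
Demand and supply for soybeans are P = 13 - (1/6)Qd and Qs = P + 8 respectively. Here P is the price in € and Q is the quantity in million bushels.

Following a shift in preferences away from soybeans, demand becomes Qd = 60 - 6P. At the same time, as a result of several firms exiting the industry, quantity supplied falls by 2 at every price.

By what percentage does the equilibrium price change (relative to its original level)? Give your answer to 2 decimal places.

Initially, 78 - 6P = P + 8, so 70 = 7P and P = 10, Q = 18.
With the change applied: demand Qd = 60 - 6P, supply Qs = P + 6.
Setting them equal: 60 - 6P = P + 6 → 54 = 7P, so P = 54/7 ≈ 7.7143 and Q = 96/7 ≈ 13.7143.
%ΔP = (7.7143 − 10) / 10 × 100 = -22.86%.

-22.86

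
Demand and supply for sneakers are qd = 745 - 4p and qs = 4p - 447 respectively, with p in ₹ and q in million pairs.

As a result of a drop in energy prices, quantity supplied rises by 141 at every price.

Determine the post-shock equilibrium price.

Solve the original market: 745 - 4p = 4p - 447, hence p = 149 and q = 149.
After the shift, demand is qd = 745 - 4p and supply is qs = 4p - 306.
Clearing the new market: 745 - 4p = 4p - 306, so p = 131.375 and q = 219.5.

131.375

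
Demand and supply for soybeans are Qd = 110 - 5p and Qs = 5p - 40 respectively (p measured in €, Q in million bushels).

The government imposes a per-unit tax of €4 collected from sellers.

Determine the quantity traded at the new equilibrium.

25

Before the shock: 110 - 5p = 5p - 40 ⇒ 150 = 10p ⇒ p = 15, Q = 35.
Since sellers keep the price net of the tax, the effective supply curve becomes Qs = 5p - 60.
Equate the new curves: 110 - 5p = 5p - 60, giving 170 = 10p, p = 17, Q = 25.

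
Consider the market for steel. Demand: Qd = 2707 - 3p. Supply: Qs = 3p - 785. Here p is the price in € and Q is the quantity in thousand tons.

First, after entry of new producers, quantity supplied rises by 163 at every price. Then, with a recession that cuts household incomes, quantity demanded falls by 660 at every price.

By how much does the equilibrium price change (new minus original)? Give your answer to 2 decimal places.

Initially, 2707 - 3p = 3p - 785, so 3492 = 6p and p = 582, Q = 961.
After the shift, demand is Qd = 2047 - 3p and supply is Qs = 3p - 622.
Clearing the new market: 2047 - 3p = 3p - 622, so p = 2669/6 ≈ 444.8333 and Q = 712.5.
Δp = 444.8333 − 582 = -137.17.

-137.17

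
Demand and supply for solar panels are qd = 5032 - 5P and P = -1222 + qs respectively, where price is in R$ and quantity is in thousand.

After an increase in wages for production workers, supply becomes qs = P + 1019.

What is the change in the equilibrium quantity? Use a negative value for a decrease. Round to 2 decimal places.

-169.17

Before the shock: 5032 - 5P = P + 1222 ⇒ 3810 = 6P ⇒ P = 635, q = 1857.
With the change applied: demand qd = 5032 - 5P, supply qs = P + 1019.
Setting them equal: 5032 - 5P = P + 1019 → 4013 = 6P, so P = 4013/6 ≈ 668.8333 and q = 10127/6 ≈ 1687.8333.
Δq = 1687.8333 − 1857 = -169.17.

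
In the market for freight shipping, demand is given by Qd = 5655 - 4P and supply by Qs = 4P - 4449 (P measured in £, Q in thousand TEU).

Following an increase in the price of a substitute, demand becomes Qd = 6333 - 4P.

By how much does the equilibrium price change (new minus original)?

Initially, 5655 - 4P = 4P - 4449, so 10104 = 8P and P = 1263, Q = 603.
After the shift, demand is Qd = 6333 - 4P and supply is Qs = 4P - 4449.
Equate the new curves: 6333 - 4P = 4P - 4449, giving 10782 = 8P, P = 1347.75, Q = 942.
ΔP = 1347.75 − 1263 = +84.75.

+84.75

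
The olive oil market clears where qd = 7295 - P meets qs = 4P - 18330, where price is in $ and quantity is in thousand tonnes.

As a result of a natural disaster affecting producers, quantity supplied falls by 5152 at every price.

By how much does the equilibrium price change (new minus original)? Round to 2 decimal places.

+1030.40

Solve the original market: 7295 - P = 4P - 18330, hence P = 5125 and q = 2170.
The shock moves the curves to qd = 7295 - P and qs = 4P - 23482.
Setting them equal: 7295 - P = 4P - 23482 → 30777 = 5P, so P = 6155.4 and q = 1139.6.
ΔP = 6155.4 − 5125 = +1030.40.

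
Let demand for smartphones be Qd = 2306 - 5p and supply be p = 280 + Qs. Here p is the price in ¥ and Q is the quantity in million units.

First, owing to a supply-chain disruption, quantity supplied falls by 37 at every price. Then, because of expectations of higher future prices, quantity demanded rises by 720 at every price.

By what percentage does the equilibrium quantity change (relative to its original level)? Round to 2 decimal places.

+59.05

Original equilibrium: 2306 - 5p = p - 280 gives 2586 = 6p, so p = 431 and Q = 151.
The shock moves the curves to Qd = 3026 - 5p and Qs = p - 317.
Clearing the new market: 3026 - 5p = p - 317, so p = 3343/6 ≈ 557.1667 and Q = 1441/6 ≈ 240.1667.
%ΔQ = (240.1667 − 151) / 151 × 100 = +59.05%.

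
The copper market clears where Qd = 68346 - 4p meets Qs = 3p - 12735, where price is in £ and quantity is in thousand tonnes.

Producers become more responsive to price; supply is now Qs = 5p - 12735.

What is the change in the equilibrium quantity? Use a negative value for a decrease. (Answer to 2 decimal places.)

+10296.00

Before the shock: 68346 - 4p = 3p - 12735 ⇒ 81081 = 7p ⇒ p = 11583, Q = 22014.
The shock moves the curves to Qd = 68346 - 4p and Qs = 5p - 12735.
Clearing the new market: 68346 - 4p = 5p - 12735, so p = 9009 and Q = 32310.
ΔQ = 32310 − 22014 = +10296.00.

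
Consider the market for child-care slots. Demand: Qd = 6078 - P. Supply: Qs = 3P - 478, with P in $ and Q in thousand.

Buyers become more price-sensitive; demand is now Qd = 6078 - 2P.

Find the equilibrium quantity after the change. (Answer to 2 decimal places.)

Initially, 6078 - P = 3P - 478, so 6556 = 4P and P = 1639, Q = 4439.
The shock moves the curves to Qd = 6078 - 2P and Qs = 3P - 478.
Setting them equal: 6078 - 2P = 3P - 478 → 6556 = 5P, so P = 1311.2 and Q = 3455.6.

3455.60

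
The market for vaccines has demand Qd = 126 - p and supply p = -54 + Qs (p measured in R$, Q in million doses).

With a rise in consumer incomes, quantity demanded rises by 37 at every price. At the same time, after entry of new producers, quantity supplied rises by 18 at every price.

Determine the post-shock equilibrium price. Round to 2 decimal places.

45.50

Initially, 126 - p = p + 54, so 72 = 2p and p = 36, Q = 90.
The new curves are Qd = 163 - p (demand) and Qs = p + 72 (supply).
New equilibrium: 163 - p = p + 72 ⇒ 91 = 2p ⇒ p = 45.5, Q = 117.5.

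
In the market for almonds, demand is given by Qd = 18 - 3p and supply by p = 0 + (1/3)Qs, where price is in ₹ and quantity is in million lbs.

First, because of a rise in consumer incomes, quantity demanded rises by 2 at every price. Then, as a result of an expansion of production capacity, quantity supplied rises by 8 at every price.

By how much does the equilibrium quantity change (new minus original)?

Initially, 18 - 3p = 3p, so 18 = 6p and p = 3, Q = 9.
With the change applied: demand Qd = 20 - 3p, supply Qs = 3p + 8.
Clearing the new market: 20 - 3p = 3p + 8, so p = 2 and Q = 14.
ΔQ = 14 − 9 = +5.

+5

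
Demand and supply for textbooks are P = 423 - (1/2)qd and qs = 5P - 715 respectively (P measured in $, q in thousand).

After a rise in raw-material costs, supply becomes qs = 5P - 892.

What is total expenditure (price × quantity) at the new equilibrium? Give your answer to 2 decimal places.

86758.12

Original equilibrium: 846 - 2P = 5P - 715 gives 1561 = 7P, so P = 223 and q = 400.
The shock moves the curves to qd = 846 - 2P and qs = 5P - 892.
New equilibrium: 846 - 2P = 5P - 892 ⇒ 1738 = 7P ⇒ P = 1738/7 ≈ 248.2857, q = 2446/7 ≈ 349.4286.
New expenditure = 248.2857 × 349.4286 = 86758.12.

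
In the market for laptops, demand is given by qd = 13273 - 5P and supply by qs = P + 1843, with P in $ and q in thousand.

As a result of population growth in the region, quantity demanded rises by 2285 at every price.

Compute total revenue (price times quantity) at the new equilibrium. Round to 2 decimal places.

9437824.86

Initially, 13273 - 5P = P + 1843, so 11430 = 6P and P = 1905, q = 3748.
The new curves are qd = 15558 - 5P (demand) and qs = P + 1843 (supply).
Equate the new curves: 15558 - 5P = P + 1843, giving 13715 = 6P, P = 13715/6 ≈ 2285.8333, q = 24773/6 ≈ 4128.8333.
New expenditure = 2285.8333 × 4128.8333 = 9437824.86.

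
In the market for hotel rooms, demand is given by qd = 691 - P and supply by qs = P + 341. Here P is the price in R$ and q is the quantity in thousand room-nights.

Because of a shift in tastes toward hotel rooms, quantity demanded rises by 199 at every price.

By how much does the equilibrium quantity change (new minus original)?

Original equilibrium: 691 - P = P + 341 gives 350 = 2P, so P = 175 and q = 516.
With the change applied: demand qd = 890 - P, supply qs = P + 341.
New equilibrium: 890 - P = P + 341 ⇒ 549 = 2P ⇒ P = 274.5, q = 615.5.
Δq = 615.5 − 516 = +99.5.

+99.5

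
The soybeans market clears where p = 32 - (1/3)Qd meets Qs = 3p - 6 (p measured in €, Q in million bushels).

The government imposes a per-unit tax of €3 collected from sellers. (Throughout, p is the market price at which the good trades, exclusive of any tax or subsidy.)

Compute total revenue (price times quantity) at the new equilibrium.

749.25

Initially, 96 - 3p = 3p - 6, so 102 = 6p and p = 17, Q = 45.
Since sellers keep the price net of the tax, the effective supply curve becomes Qs = 3p - 15.
Clearing the new market: 96 - 3p = 3p - 15, so p = 18.5 and Q = 40.5.
New expenditure = 18.5 × 40.5 = 749.25.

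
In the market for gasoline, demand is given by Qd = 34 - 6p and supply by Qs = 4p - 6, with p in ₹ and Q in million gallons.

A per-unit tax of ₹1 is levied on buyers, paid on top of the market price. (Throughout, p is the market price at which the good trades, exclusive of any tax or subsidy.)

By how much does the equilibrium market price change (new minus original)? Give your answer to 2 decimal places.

-0.60

Original equilibrium: 34 - 6p = 4p - 6 gives 40 = 10p, so p = 4 and Q = 10.
Since buyers pay the price plus the tax, the effective demand curve becomes Qd = 28 - 6p.
Equate the new curves: 28 - 6p = 4p - 6, giving 34 = 10p, p = 3.4, Q = 7.6.
Δp = 3.4 − 4 = -0.60.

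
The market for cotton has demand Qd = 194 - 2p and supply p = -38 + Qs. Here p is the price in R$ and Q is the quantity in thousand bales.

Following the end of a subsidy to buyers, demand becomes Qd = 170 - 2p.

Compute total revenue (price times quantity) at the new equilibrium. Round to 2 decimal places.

Initially, 194 - 2p = p + 38, so 156 = 3p and p = 52, Q = 90.
With the change applied: demand Qd = 170 - 2p, supply Qs = p + 38.
Clearing the new market: 170 - 2p = p + 38, so p = 44 and Q = 82.
New expenditure = 44 × 82 = 3608.00.

3608.00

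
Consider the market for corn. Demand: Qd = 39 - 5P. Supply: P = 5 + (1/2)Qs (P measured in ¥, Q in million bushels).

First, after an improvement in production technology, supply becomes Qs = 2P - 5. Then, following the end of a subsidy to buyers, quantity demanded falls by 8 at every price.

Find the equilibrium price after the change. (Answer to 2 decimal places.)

5.14

Before the shock: 39 - 5P = 2P - 10 ⇒ 49 = 7P ⇒ P = 7, Q = 4.
With the change applied: demand Qd = 31 - 5P, supply Qs = 2P - 5.
Equate the new curves: 31 - 5P = 2P - 5, giving 36 = 7P, P = 36/7 ≈ 5.1429, Q = 37/7 ≈ 5.2857.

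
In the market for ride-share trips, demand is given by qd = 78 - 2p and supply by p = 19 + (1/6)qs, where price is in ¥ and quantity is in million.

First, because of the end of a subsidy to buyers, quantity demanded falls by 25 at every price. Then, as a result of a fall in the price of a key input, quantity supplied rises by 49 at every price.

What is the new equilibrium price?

14.75

Solve the original market: 78 - 2p = 6p - 114, hence p = 24 and q = 30.
The new curves are qd = 53 - 2p (demand) and qs = 6p - 65 (supply).
Clearing the new market: 53 - 2p = 6p - 65, so p = 14.75 and q = 23.5.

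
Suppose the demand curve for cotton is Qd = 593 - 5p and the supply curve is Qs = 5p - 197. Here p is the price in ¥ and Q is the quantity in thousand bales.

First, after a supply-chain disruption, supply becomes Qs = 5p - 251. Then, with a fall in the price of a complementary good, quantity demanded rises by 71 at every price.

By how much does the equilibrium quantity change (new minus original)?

+8.5

Initially, 593 - 5p = 5p - 197, so 790 = 10p and p = 79, Q = 198.
After the shift, demand is Qd = 664 - 5p and supply is Qs = 5p - 251.
New equilibrium: 664 - 5p = 5p - 251 ⇒ 915 = 10p ⇒ p = 91.5, Q = 206.5.
ΔQ = 206.5 − 198 = +8.5.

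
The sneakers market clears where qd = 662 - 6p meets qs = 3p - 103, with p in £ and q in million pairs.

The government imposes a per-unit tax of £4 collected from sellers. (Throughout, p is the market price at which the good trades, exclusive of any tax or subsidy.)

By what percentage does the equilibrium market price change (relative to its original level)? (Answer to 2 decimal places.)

Solve the original market: 662 - 6p = 3p - 103, hence p = 85 and q = 152.
Since sellers keep the price net of the tax, the effective supply curve becomes qs = 3p - 115.
Setting them equal: 662 - 6p = 3p - 115 → 777 = 9p, so p = 259/3 ≈ 86.3333 and q = 144.
%Δp = (86.3333 − 85) / 85 × 100 = +1.57%.

+1.57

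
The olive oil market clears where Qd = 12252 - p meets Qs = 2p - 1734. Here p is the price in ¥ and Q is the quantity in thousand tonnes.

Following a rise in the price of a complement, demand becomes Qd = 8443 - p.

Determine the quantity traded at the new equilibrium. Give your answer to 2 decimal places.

5050.67

Original equilibrium: 12252 - p = 2p - 1734 gives 13986 = 3p, so p = 4662 and Q = 7590.
The new curves are Qd = 8443 - p (demand) and Qs = 2p - 1734 (supply).
Clearing the new market: 8443 - p = 2p - 1734, so p = 10177/3 ≈ 3392.3333 and Q = 15152/3 ≈ 5050.6667.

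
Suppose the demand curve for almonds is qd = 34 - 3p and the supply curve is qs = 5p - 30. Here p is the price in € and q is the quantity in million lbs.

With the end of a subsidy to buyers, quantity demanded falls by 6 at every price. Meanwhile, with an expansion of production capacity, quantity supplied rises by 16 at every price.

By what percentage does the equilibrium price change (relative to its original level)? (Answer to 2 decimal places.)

-34.38

Before the shock: 34 - 3p = 5p - 30 ⇒ 64 = 8p ⇒ p = 8, q = 10.
With the change applied: demand qd = 28 - 3p, supply qs = 5p - 14.
Equate the new curves: 28 - 3p = 5p - 14, giving 42 = 8p, p = 5.25, q = 12.25.
%Δp = (5.25 − 8) / 8 × 100 = -34.38%.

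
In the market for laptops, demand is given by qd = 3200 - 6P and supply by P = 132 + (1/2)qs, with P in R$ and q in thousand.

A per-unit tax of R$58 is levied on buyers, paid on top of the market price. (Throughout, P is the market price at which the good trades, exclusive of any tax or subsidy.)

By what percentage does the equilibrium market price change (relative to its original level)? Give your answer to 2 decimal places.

-10.05

Before the shock: 3200 - 6P = 2P - 264 ⇒ 3464 = 8P ⇒ P = 433, q = 602.
Since buyers pay the price plus the tax, the effective demand curve becomes qd = 2852 - 6P.
Equate the new curves: 2852 - 6P = 2P - 264, giving 3116 = 8P, P = 389.5, q = 515.
%ΔP = (389.5 − 433) / 433 × 100 = -10.05%.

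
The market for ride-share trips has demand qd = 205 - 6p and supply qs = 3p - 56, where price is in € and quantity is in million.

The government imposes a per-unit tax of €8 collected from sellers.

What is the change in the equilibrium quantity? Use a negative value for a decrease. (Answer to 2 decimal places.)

-16.00

Before the shock: 205 - 6p = 3p - 56 ⇒ 261 = 9p ⇒ p = 29, q = 31.
Since sellers keep the price net of the tax, the effective supply curve becomes qs = 3p - 80.
New equilibrium: 205 - 6p = 3p - 80 ⇒ 285 = 9p ⇒ p = 95/3 ≈ 31.6667, q = 15.
Δq = 15 − 31 = -16.00.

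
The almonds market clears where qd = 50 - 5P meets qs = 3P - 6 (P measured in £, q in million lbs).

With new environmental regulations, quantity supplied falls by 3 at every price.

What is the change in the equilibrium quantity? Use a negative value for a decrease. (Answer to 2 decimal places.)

Before the shock: 50 - 5P = 3P - 6 ⇒ 56 = 8P ⇒ P = 7, q = 15.
After the shift, demand is qd = 50 - 5P and supply is qs = 3P - 9.
Clearing the new market: 50 - 5P = 3P - 9, so P = 7.375 and q = 13.125.
Δq = 13.125 − 15 = -1.88.

-1.88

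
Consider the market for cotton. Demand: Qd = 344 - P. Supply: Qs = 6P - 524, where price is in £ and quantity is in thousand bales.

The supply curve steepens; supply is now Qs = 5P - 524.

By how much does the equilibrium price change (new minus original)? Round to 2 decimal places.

Before the shock: 344 - P = 6P - 524 ⇒ 868 = 7P ⇒ P = 124, Q = 220.
After the shift, demand is Qd = 344 - P and supply is Qs = 5P - 524.
Equate the new curves: 344 - P = 5P - 524, giving 868 = 6P, P = 434/3 ≈ 144.6667, Q = 598/3 ≈ 199.3333.
ΔP = 144.6667 − 124 = +20.67.

+20.67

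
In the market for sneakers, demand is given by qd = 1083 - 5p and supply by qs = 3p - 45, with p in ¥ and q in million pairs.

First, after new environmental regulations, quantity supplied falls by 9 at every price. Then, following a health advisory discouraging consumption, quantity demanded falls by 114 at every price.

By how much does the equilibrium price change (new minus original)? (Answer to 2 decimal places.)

-13.13

Initially, 1083 - 5p = 3p - 45, so 1128 = 8p and p = 141, q = 378.
After the shift, demand is qd = 969 - 5p and supply is qs = 3p - 54.
New equilibrium: 969 - 5p = 3p - 54 ⇒ 1023 = 8p ⇒ p = 127.875, q = 329.625.
Δp = 127.875 − 141 = -13.13.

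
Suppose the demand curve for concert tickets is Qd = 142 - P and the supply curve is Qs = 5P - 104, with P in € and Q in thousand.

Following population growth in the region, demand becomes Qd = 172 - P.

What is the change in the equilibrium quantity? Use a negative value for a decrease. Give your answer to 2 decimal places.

+25.00

Original equilibrium: 142 - P = 5P - 104 gives 246 = 6P, so P = 41 and Q = 101.
After the shift, demand is Qd = 172 - P and supply is Qs = 5P - 104.
Setting them equal: 172 - P = 5P - 104 → 276 = 6P, so P = 46 and Q = 126.
ΔQ = 126 − 101 = +25.00.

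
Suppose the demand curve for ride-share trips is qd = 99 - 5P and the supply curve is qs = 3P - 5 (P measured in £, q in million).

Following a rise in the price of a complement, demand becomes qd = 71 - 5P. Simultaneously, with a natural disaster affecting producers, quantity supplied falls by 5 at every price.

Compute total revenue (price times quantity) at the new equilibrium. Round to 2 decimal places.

206.30

Original equilibrium: 99 - 5P = 3P - 5 gives 104 = 8P, so P = 13 and q = 34.
The shock moves the curves to qd = 71 - 5P and qs = 3P - 10.
Equate the new curves: 71 - 5P = 3P - 10, giving 81 = 8P, P = 10.125, q = 20.375.
New expenditure = 10.125 × 20.375 = 206.30.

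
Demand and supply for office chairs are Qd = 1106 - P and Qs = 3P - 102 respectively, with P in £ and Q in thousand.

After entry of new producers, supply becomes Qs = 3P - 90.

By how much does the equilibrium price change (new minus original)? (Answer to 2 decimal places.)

Initially, 1106 - P = 3P - 102, so 1208 = 4P and P = 302, Q = 804.
With the change applied: demand Qd = 1106 - P, supply Qs = 3P - 90.
Setting them equal: 1106 - P = 3P - 90 → 1196 = 4P, so P = 299 and Q = 807.
ΔP = 299 − 302 = -3.00.

-3.00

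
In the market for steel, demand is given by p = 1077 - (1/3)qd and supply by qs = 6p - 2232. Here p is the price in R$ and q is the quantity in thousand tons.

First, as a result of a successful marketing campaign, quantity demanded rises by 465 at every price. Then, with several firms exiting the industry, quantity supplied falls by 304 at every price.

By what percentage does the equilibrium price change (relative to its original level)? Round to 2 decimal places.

Original equilibrium: 3231 - 3p = 6p - 2232 gives 5463 = 9p, so p = 607 and q = 1410.
With the change applied: demand qd = 3696 - 3p, supply qs = 6p - 2536.
Equate the new curves: 3696 - 3p = 6p - 2536, giving 6232 = 9p, p = 6232/9 ≈ 692.4444, q = 4856/3 ≈ 1618.6667.
%Δp = (692.4444 − 607) / 607 × 100 = +14.08%.

+14.08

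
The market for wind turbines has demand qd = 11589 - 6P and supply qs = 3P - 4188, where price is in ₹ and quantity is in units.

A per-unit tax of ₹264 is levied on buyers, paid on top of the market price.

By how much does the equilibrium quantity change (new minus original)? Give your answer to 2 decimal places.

-528.00

Original equilibrium: 11589 - 6P = 3P - 4188 gives 15777 = 9P, so P = 1753 and q = 1071.
Since buyers pay the price plus the tax, the effective demand curve becomes qd = 10005 - 6P.
Equate the new curves: 10005 - 6P = 3P - 4188, giving 14193 = 9P, P = 1577, q = 543.
Δq = 543 − 1071 = -528.00.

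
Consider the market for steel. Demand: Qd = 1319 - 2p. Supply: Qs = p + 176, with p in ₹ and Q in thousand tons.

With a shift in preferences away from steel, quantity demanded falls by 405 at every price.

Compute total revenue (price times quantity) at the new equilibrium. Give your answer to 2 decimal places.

Before the shock: 1319 - 2p = p + 176 ⇒ 1143 = 3p ⇒ p = 381, Q = 557.
With the change applied: demand Qd = 914 - 2p, supply Qs = p + 176.
New equilibrium: 914 - 2p = p + 176 ⇒ 738 = 3p ⇒ p = 246, Q = 422.
New expenditure = 246 × 422 = 103812.00.

103812.00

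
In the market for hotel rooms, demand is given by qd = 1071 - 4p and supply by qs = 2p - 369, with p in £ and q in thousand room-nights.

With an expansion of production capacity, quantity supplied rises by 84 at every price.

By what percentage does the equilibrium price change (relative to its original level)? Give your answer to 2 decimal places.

-5.83

Original equilibrium: 1071 - 4p = 2p - 369 gives 1440 = 6p, so p = 240 and q = 111.
After the shift, demand is qd = 1071 - 4p and supply is qs = 2p - 285.
Setting them equal: 1071 - 4p = 2p - 285 → 1356 = 6p, so p = 226 and q = 167.
%Δp = (226 − 240) / 240 × 100 = -5.83%.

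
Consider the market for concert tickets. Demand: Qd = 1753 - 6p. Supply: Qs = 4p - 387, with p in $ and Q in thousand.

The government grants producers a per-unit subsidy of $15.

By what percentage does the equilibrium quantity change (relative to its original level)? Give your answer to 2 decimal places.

+7.68

Initially, 1753 - 6p = 4p - 387, so 2140 = 10p and p = 214, Q = 469.
Since sellers receive the price plus the subsidy, the effective supply curve becomes Qs = 4p - 327.
Setting them equal: 1753 - 6p = 4p - 327 → 2080 = 10p, so p = 208 and Q = 505.
%ΔQ = (505 − 469) / 469 × 100 = +7.68%.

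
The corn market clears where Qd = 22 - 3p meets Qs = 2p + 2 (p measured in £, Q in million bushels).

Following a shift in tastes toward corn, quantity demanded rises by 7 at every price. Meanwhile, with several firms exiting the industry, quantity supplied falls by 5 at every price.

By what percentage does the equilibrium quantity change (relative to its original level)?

Initially, 22 - 3p = 2p + 2, so 20 = 5p and p = 4, Q = 10.
The shock moves the curves to Qd = 29 - 3p and Qs = 2p - 3.
New equilibrium: 29 - 3p = 2p - 3 ⇒ 32 = 5p ⇒ p = 6.4, Q = 9.8.
%ΔQ = (9.8 − 10) / 10 × 100 = -2%.

-2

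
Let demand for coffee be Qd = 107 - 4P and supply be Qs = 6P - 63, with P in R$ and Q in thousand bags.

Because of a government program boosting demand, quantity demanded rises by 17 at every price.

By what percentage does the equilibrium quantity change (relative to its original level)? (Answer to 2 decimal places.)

Solve the original market: 107 - 4P = 6P - 63, hence P = 17 and Q = 39.
The shock moves the curves to Qd = 124 - 4P and Qs = 6P - 63.
Setting them equal: 124 - 4P = 6P - 63 → 187 = 10P, so P = 18.7 and Q = 49.2.
%ΔQ = (49.2 − 39) / 39 × 100 = +26.15%.

+26.15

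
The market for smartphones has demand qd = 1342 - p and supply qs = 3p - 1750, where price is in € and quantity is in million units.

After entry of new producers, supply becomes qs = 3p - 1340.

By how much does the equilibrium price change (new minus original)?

-102.5

Original equilibrium: 1342 - p = 3p - 1750 gives 3092 = 4p, so p = 773 and q = 569.
The shock moves the curves to qd = 1342 - p and qs = 3p - 1340.
Clearing the new market: 1342 - p = 3p - 1340, so p = 670.5 and q = 671.5.
Δp = 670.5 − 773 = -102.5.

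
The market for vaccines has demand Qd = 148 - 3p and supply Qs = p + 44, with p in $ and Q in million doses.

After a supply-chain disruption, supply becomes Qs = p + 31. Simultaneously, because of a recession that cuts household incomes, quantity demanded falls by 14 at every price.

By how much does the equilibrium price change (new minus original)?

-0.25

Original equilibrium: 148 - 3p = p + 44 gives 104 = 4p, so p = 26 and Q = 70.
After the shift, demand is Qd = 134 - 3p and supply is Qs = p + 31.
Equate the new curves: 134 - 3p = p + 31, giving 103 = 4p, p = 25.75, Q = 56.75.
Δp = 25.75 − 26 = -0.25.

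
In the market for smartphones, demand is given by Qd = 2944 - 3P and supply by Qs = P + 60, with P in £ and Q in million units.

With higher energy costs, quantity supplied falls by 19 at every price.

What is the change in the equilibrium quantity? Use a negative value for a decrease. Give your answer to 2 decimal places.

Initially, 2944 - 3P = P + 60, so 2884 = 4P and P = 721, Q = 781.
The new curves are Qd = 2944 - 3P (demand) and Qs = P + 41 (supply).
Setting them equal: 2944 - 3P = P + 41 → 2903 = 4P, so P = 725.75 and Q = 766.75.
ΔQ = 766.75 − 781 = -14.25.

-14.25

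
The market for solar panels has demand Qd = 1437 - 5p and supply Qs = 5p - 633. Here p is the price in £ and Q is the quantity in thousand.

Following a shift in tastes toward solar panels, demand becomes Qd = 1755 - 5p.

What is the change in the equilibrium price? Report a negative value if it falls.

Initially, 1437 - 5p = 5p - 633, so 2070 = 10p and p = 207, Q = 402.
With the change applied: demand Qd = 1755 - 5p, supply Qs = 5p - 633.
Clearing the new market: 1755 - 5p = 5p - 633, so p = 238.8 and Q = 561.
Δp = 238.8 − 207 = +31.8.

+31.8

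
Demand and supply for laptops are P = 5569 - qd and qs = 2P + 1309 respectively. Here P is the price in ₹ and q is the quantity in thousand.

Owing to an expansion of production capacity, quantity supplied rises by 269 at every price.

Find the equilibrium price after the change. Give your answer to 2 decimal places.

1330.33

Solve the original market: 5569 - P = 2P + 1309, hence P = 1420 and q = 4149.
With the change applied: demand qd = 5569 - P, supply qs = 2P + 1578.
Equate the new curves: 5569 - P = 2P + 1578, giving 3991 = 3P, P = 3991/3 ≈ 1330.3333, q = 12716/3 ≈ 4238.6667.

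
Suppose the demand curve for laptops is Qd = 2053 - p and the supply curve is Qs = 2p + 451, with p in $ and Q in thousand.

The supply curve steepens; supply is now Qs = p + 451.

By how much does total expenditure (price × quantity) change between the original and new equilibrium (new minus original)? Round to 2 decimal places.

+191706.00

Solve the original market: 2053 - p = 2p + 451, hence p = 534 and Q = 1519.
The shock moves the curves to Qd = 2053 - p and Qs = p + 451.
Equate the new curves: 2053 - p = p + 451, giving 1602 = 2p, p = 801, Q = 1252.
Expenditure moves from 534×1519 = 811146 to 801×1252 = 1002852; change = +191706.00.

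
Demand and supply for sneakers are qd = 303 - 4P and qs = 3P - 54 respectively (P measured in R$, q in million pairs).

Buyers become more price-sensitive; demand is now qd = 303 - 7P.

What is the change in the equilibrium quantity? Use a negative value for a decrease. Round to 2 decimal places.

-45.90

Solve the original market: 303 - 4P = 3P - 54, hence P = 51 and q = 99.
The new curves are qd = 303 - 7P (demand) and qs = 3P - 54 (supply).
New equilibrium: 303 - 7P = 3P - 54 ⇒ 357 = 10P ⇒ P = 35.7, q = 53.1.
Δq = 53.1 − 99 = -45.90.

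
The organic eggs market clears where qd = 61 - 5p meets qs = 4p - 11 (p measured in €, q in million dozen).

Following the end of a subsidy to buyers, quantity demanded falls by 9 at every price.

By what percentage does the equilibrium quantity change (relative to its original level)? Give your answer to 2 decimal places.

Solve the original market: 61 - 5p = 4p - 11, hence p = 8 and q = 21.
The new curves are qd = 52 - 5p (demand) and qs = 4p - 11 (supply).
Setting them equal: 52 - 5p = 4p - 11 → 63 = 9p, so p = 7 and q = 17.
%Δq = (17 − 21) / 21 × 100 = -19.05%.

-19.05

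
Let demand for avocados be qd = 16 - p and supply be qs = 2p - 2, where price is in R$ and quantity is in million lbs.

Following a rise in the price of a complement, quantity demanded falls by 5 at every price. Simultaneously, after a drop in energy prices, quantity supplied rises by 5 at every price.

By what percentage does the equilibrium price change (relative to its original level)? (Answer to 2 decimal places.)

-55.56

Solve the original market: 16 - p = 2p - 2, hence p = 6 and q = 10.
After the shift, demand is qd = 11 - p and supply is qs = 2p + 3.
Equate the new curves: 11 - p = 2p + 3, giving 8 = 3p, p = 8/3 ≈ 2.6667, q = 25/3 ≈ 8.3333.
%Δp = (2.6667 − 6) / 6 × 100 = -55.56%.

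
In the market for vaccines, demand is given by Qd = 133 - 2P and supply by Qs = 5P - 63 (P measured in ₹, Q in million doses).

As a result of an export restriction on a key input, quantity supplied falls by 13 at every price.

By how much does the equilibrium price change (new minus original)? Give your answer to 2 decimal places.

+1.86

Before the shock: 133 - 2P = 5P - 63 ⇒ 196 = 7P ⇒ P = 28, Q = 77.
The shock moves the curves to Qd = 133 - 2P and Qs = 5P - 76.
Setting them equal: 133 - 2P = 5P - 76 → 209 = 7P, so P = 209/7 ≈ 29.8571 and Q = 513/7 ≈ 73.2857.
ΔP = 29.8571 − 28 = +1.86.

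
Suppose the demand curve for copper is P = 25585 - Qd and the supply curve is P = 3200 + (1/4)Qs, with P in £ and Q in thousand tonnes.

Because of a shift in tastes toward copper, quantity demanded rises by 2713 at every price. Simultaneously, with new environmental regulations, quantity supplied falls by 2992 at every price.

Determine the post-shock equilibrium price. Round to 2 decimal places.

8818.00

Original equilibrium: 25585 - P = 4P - 12800 gives 38385 = 5P, so P = 7677 and Q = 17908.
With the change applied: demand Qd = 28298 - P, supply Qs = 4P - 15792.
Setting them equal: 28298 - P = 4P - 15792 → 44090 = 5P, so P = 8818 and Q = 19480.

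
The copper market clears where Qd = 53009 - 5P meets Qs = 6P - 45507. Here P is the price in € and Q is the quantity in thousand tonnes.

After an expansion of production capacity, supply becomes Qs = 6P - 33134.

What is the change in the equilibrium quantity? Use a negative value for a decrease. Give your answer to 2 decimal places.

+5624.09

Initially, 53009 - 5P = 6P - 45507, so 98516 = 11P and P = 8956, Q = 8229.
After the shift, demand is Qd = 53009 - 5P and supply is Qs = 6P - 33134.
Equate the new curves: 53009 - 5P = 6P - 33134, giving 86143 = 11P, P = 86143/11 ≈ 7831.1818, Q = 152384/11 ≈ 13853.0909.
ΔQ = 13853.0909 − 8229 = +5624.09.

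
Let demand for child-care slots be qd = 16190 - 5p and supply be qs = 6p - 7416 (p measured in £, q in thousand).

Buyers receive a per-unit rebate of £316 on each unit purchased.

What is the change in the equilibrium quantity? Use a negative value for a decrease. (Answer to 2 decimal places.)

+861.82

Initially, 16190 - 5p = 6p - 7416, so 23606 = 11p and p = 2146, q = 5460.
Since buyers' out-of-pocket price is the market price minus the rebate, the effective demand curve becomes qd = 17770 - 5p.
New equilibrium: 17770 - 5p = 6p - 7416 ⇒ 25186 = 11p ⇒ p = 25186/11 ≈ 2289.6364, q = 69540/11 ≈ 6321.8182.
Δq = 6321.8182 − 5460 = +861.82.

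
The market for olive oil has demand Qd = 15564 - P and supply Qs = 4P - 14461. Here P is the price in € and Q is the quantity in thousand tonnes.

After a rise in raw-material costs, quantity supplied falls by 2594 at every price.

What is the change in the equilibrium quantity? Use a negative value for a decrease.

-518.8

Solve the original market: 15564 - P = 4P - 14461, hence P = 6005 and Q = 9559.
The new curves are Qd = 15564 - P (demand) and Qs = 4P - 17055 (supply).
Clearing the new market: 15564 - P = 4P - 17055, so P = 6523.8 and Q = 9040.2.
ΔQ = 9040.2 − 9559 = -518.8.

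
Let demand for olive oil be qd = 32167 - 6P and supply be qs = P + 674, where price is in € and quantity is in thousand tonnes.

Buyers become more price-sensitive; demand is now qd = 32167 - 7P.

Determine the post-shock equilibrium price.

Initially, 32167 - 6P = P + 674, so 31493 = 7P and P = 4499, q = 5173.
After the shift, demand is qd = 32167 - 7P and supply is qs = P + 674.
Setting them equal: 32167 - 7P = P + 674 → 31493 = 8P, so P = 3936.625 and q = 4610.625.

3936.625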